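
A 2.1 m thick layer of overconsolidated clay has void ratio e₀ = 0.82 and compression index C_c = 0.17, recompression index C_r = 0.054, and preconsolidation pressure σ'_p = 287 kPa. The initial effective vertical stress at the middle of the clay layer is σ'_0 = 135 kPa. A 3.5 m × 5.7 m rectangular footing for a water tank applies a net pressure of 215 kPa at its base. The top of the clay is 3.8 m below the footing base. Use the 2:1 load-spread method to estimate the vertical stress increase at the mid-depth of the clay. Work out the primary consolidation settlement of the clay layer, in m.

Mid-depth of clay below the footing base: z = 3.8 + 2.1/2 = 4.85 m.
Stress increase at mid-clay by the 2:1 spreading method:
Δσ = qBL/((B+z)(L+z)) = 215×3.5×5.7/((3.5+4.85)(5.7+4.85)) = 48.69 kPa
Final effective stress: σ'_f = 135 + 48.69 = 183.69 kPa.
σ'_f = 183.69 ≤ σ'_p = 287 kPa, so the clay remains overconsolidated and only the recompression index applies:
S_c = C_r·H/(1+e₀)·log₁₀(σ'_f/σ'_0) = 0.054×2.1/1.82×log₁₀(183.69/135)
    = 0.062305 × 0.13375 = 0.008333 m

S_c ≈ 0.00833 m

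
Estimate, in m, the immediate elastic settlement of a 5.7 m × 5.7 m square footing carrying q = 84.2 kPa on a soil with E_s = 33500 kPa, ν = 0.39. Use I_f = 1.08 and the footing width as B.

S_e ≈ 0.0131 m

Immediate (elastic) settlement: S_e = q·B·(1−ν²)/E_s · I_f.
S_e = 84.2 × 5.7 × (1 − 0.39²) / 33500 × 1.08
    = 84.2 × 5.7 × 0.8479 / 33500 × 1.08
    = 0.01312 m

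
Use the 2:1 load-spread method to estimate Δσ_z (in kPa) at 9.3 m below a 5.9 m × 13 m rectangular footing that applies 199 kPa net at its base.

Δσ_z ≈ 45 kPa

By the 2:1 method the load spreads at 1 horizontal : 2 vertical, so at depth z the loaded area has grown by z in each plan dimension:
Δσ = qBL/((B+z)(L+z)) = 199×5.9×13/((5.9+9.3)(13+9.3)) = 45.03 kPa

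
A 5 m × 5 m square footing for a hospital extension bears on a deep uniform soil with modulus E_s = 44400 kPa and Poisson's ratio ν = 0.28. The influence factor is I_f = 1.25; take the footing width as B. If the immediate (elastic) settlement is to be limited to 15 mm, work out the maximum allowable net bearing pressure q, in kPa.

S_e = q·B·(1−ν²)/E_s · I_f  ⇒  q = S_e·E_s / (B·(1−ν²)·I_f).
q = 0.015 × 44400 / (5 × 0.9216 × 1.25) = 115.6 kPa

q ≈ 116 kPa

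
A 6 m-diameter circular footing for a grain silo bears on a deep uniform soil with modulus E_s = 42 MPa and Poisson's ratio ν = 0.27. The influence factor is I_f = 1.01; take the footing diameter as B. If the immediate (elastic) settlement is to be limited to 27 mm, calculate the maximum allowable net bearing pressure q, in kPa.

E_s = 42 MPa = 42000 kPa.
S_e = q·B·(1−ν²)/E_s · I_f  ⇒  q = S_e·E_s / (B·(1−ν²)·I_f).
q = 0.027 × 42000 / (6 × 0.9271 × 1.01) = 201.8 kPa

q ≈ 202 kPa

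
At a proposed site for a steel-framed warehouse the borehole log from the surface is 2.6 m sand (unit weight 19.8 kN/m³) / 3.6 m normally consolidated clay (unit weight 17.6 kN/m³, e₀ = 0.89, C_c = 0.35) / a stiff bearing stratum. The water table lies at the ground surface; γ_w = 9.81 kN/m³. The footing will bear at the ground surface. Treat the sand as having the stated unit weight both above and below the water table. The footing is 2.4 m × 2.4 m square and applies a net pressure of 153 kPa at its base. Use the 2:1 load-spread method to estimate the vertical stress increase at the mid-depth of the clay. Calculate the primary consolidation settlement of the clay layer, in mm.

Mid-depth of clay below the ground surface: z = 2.6 + 3.6/2 = 4.4 m.
Total vertical stress at mid-clay: σ_v = 19.8×2.6 + 17.6×1.8 = 83.16 kPa.
Pore pressure: u = 9.81×(4.4 − 0) = 43.164 kPa.
Initial effective stress: σ'_0 = σ_v − u = 83.16 − 43.164 = 39.996 kPa.
Stress increase at mid-clay by the 2:1 spreading method:
Δσ = qBL/((B+z)(L+z)) = 153×2.4×2.4/((2.4+4.4)(2.4+4.4)) = 19.059 kPa
Final effective stress: σ'_f = σ'_0 + Δσ = 39.996 + 19.059 = 59.055 kPa.
Normally consolidated clay, so the full stress increment lies on the virgin compression line:
S_c = C_c·H/(1+e₀)·log₁₀(σ'_f/σ'_0) = 0.35×3.6/(1+0.89)×log₁₀(59.055/39.996)
    = 0.66667 × 0.16924 = 0.1128 m

S_c ≈ 113 mm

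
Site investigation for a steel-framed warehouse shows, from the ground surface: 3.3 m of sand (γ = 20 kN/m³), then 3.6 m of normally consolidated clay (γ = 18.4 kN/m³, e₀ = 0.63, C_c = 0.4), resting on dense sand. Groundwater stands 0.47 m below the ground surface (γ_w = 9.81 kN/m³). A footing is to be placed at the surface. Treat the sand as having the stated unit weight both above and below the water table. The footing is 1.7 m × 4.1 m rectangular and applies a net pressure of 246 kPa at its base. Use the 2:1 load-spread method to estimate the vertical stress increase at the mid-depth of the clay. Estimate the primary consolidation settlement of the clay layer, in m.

Mid-depth of clay below the ground surface: z = 3.3 + 3.6/2 = 5.1 m.
Total vertical stress at mid-clay: σ_v = 20×3.3 + 18.4×1.8 = 99.12 kPa.
Pore pressure: u = 9.81×(5.1 − 0.47) = 45.42 kPa.
Initial effective stress: σ'_0 = σ_v − u = 99.12 − 45.42 = 53.7 kPa.
Stress increase at mid-clay by the 2:1 spreading method:
Δσ = qBL/((B+z)(L+z)) = 246×1.7×4.1/((1.7+5.1)(4.1+5.1)) = 27.408 kPa
Final effective stress: σ'_f = σ'_0 + Δσ = 53.7 + 27.408 = 81.108 kPa.
Normally consolidated clay, so the full stress increment lies on the virgin compression line:
S_c = C_c·H/(1+e₀)·log₁₀(σ'_f/σ'_0) = 0.4×3.6/(1+0.63)×log₁₀(81.108/53.7)
    = 0.88344 × 0.17909 = 0.1582 m

S_c ≈ 0.158 m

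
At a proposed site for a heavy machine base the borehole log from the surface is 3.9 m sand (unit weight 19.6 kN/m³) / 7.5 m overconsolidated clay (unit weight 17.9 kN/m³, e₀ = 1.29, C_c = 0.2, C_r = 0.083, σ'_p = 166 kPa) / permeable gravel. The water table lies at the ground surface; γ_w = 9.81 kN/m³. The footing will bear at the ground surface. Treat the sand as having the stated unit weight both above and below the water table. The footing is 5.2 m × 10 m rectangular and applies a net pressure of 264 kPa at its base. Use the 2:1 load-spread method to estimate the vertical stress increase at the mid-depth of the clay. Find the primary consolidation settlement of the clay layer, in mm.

Mid-depth of clay below the ground surface: z = 3.9 + 7.5/2 = 7.65 m.
Total vertical stress at mid-clay: σ_v = 19.6×3.9 + 17.9×3.75 = 143.56 kPa.
Pore pressure: u = 9.81×(7.65 − 0) = 75.047 kPa.
Initial effective stress: σ'_0 = σ_v − u = 143.56 − 75.047 = 68.513 kPa.
Stress increase at mid-clay by the 2:1 spreading method:
Δσ = qBL/((B+z)(L+z)) = 264×5.2×10/((5.2+7.65)(10+7.65)) = 60.528 kPa
Final effective stress: σ'_f = 68.513 + 60.528 = 129.04 kPa.
σ'_f = 129.04 ≤ σ'_p = 166 kPa, so the clay remains overconsolidated and only the recompression index applies:
S_c = C_r·H/(1+e₀)·log₁₀(σ'_f/σ'_0) = 0.083×7.5/2.29×log₁₀(129.04/68.513)
    = 0.27183 × 0.27495 = 0.07474 m

S_c ≈ 74.7 mm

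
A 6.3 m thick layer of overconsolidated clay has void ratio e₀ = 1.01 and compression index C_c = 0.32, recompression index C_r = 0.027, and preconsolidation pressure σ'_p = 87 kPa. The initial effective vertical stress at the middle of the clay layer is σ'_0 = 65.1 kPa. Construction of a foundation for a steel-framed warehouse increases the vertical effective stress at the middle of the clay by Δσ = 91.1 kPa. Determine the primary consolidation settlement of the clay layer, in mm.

Final effective stress: σ'_f = 65.1 + 91.1 = 156.2 kPa.
σ'_f = 156.2 > σ'_p = 87 kPa, so the stress path crosses the preconsolidation pressure — recompression up to σ'_p, then virgin compression beyond:
S_c = H/(1+e₀)·[C_r·log₁₀(σ'_p/σ'_0) + C_c·log₁₀(σ'_f/σ'_p)]
    = 6.3/2.01 × [0.027×log₁₀(87/65.1) + 0.32×log₁₀(156.2/87)]
    = 3.1343 × [0.0034003 + 0.081332] = 0.2656 m

S_c ≈ 266 mm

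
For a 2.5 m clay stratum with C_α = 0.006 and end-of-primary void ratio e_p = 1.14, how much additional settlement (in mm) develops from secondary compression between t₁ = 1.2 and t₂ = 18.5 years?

S_s ≈ 8.33 mm

Secondary compression: S_s = C_α·H/(1+e_p)·log₁₀(t₂/t₁)
S_s = 0.006×2.5/(1+1.14)×log₁₀(18.5/1.2)
    = 0.007009 × 1.188 = 0.008327 m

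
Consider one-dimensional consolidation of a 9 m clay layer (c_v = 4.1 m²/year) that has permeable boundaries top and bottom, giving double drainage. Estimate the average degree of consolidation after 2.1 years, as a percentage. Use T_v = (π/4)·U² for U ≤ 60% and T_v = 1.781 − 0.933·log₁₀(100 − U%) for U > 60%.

Drainage path length: H_d = H/2 = 4.5 m (double drainage).
T_v = c_v·t/H_d² = 4.1×2.1/4.5² = 0.42519.
T_v = 0.42519 corresponds to the U > 60% branch:
U = 1 − 10^((1.781 − T_v)/0.933)/100 = 0.7161

U ≈ 71.6 %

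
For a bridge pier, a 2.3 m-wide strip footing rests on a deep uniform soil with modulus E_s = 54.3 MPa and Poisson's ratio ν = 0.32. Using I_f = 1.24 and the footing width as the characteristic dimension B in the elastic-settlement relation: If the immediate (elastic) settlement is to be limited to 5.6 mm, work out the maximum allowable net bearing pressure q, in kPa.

E_s = 54.3 MPa = 54300 kPa.
S_e = q·B·(1−ν²)/E_s · I_f  ⇒  q = S_e·E_s / (B·(1−ν²)·I_f).
q = 0.0056 × 54300 / (2.3 × 0.8976 × 1.24) = 118.8 kPa

q ≈ 119 kPa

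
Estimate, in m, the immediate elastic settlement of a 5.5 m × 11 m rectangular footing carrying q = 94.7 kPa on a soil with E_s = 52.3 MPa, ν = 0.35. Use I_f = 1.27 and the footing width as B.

S_e ≈ 0.0111 m

Immediate (elastic) settlement: S_e = q·B·(1−ν²)/E_s · I_f.
E_s = 52.3 MPa = 52300 kPa.
S_e = 94.7 × 5.5 × (1 − 0.35²) / 52300 × 1.27
    = 94.7 × 5.5 × 0.8775 / 52300 × 1.27
    = 0.0111 m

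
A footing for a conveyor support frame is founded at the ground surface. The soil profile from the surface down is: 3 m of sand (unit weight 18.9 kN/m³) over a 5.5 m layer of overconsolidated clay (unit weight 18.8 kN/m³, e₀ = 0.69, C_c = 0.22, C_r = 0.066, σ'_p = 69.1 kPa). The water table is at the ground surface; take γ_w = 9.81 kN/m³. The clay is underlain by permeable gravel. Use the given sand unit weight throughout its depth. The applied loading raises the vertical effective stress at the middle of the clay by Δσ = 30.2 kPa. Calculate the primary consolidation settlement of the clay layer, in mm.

S_c ≈ 80.5 mm

Mid-depth of clay below the ground surface: z = 3 + 5.5/2 = 5.75 m.
Total vertical stress at mid-clay: σ_v = 18.9×3 + 18.8×2.75 = 108.4 kPa.
Pore pressure: u = 9.81×(5.75 − 0) = 56.408 kPa.
Initial effective stress: σ'_0 = σ_v − u = 108.4 − 56.408 = 51.992 kPa.
Final effective stress: σ'_f = 51.992 + 30.2 = 82.192 kPa.
σ'_f = 82.192 > σ'_p = 69.1 kPa, so the stress path crosses the preconsolidation pressure — recompression up to σ'_p, then virgin compression beyond:
S_c = H/(1+e₀)·[C_r·log₁₀(σ'_p/σ'_0) + C_c·log₁₀(σ'_f/σ'_p)]
    = 5.5/1.69 × [0.066×log₁₀(69.1/51.992) + 0.22×log₁₀(82.192/69.1)]
    = 3.2544 × [0.0081537 + 0.016577] = 0.08048 m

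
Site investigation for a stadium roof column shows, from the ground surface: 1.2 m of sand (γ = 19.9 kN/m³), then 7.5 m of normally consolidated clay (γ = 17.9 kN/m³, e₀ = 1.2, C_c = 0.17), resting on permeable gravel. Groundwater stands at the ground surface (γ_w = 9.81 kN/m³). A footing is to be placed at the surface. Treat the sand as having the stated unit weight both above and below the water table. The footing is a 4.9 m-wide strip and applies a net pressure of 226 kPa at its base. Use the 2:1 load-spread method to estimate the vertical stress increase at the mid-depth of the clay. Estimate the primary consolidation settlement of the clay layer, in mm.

Mid-depth of clay below the ground surface: z = 1.2 + 7.5/2 = 4.95 m.
Total vertical stress at mid-clay: σ_v = 19.9×1.2 + 17.9×3.75 = 91.005 kPa.
Pore pressure: u = 9.81×(4.95 − 0) = 48.56 kPa.
Initial effective stress: σ'_0 = σ_v − u = 91.005 − 48.56 = 42.445 kPa.
Stress increase at mid-clay by the 2:1 spreading method:
Δσ = qB/(B+z) = 226×4.9/(4.9+4.95) = 112.43 kPa
Final effective stress: σ'_f = σ'_0 + Δσ = 42.445 + 112.43 = 154.88 kPa.
Normally consolidated clay, so the full stress increment lies on the virgin compression line:
S_c = C_c·H/(1+e₀)·log₁₀(σ'_f/σ'_0) = 0.17×7.5/(1+1.2)×log₁₀(154.88/42.445)
    = 0.57955 × 0.56217 = 0.3258 m

S_c ≈ 326 mm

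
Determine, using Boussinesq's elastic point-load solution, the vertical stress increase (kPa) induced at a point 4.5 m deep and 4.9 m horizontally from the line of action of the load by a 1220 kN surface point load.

Boussinesq vertical stress below a point load on an elastic half-space:
Δσ_z = 3P/(2πz²) · [1 + (r/z)²]^(−5/2)
r/z = 4.9/4.5 = 1.0889; [1+(r/z)²]^(−5/2) = 0.14159.
Δσ_z = 3×1220/(2π×4.5²) × 0.14159 = 28.766 × 0.14159 = 4.073 kPa

Δσ_z ≈ 4.07 kPa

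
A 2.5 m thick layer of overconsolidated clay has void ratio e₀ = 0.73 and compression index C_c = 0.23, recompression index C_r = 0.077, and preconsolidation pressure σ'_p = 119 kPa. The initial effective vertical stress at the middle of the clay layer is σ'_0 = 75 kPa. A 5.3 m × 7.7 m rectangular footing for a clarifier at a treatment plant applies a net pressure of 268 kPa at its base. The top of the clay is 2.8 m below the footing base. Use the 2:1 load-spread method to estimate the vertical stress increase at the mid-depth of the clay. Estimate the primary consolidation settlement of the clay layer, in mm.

S_c ≈ 77.6 mm

Mid-depth of clay below the footing base: z = 2.8 + 2.5/2 = 4.05 m.
Stress increase at mid-clay by the 2:1 spreading method:
Δσ = qBL/((B+z)(L+z)) = 268×5.3×7.7/((5.3+4.05)(7.7+4.05)) = 99.552 kPa
Final effective stress: σ'_f = 75 + 99.552 = 174.55 kPa.
σ'_f = 174.55 > σ'_p = 119 kPa, so the stress path crosses the preconsolidation pressure — recompression up to σ'_p, then virgin compression beyond:
S_c = H/(1+e₀)·[C_r·log₁₀(σ'_p/σ'_0) + C_c·log₁₀(σ'_f/σ'_p)]
    = 2.5/1.73 × [0.077×log₁₀(119/75) + 0.23×log₁₀(174.55/119)]
    = 1.4451 × [0.015437 + 0.038266] = 0.07761 m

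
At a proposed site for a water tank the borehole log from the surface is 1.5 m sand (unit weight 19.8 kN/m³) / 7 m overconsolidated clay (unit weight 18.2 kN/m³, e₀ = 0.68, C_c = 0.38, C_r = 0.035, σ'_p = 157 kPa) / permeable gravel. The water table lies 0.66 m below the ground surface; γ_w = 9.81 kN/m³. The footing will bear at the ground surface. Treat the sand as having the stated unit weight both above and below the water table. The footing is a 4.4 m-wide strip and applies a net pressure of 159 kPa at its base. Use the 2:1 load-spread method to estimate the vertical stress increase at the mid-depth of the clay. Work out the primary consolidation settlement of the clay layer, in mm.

S_c ≈ 57.1 mm

Mid-depth of clay below the ground surface: z = 1.5 + 7/2 = 5 m.
Total vertical stress at mid-clay: σ_v = 19.8×1.5 + 18.2×3.5 = 93.4 kPa.
Pore pressure: u = 9.81×(5 − 0.66) = 42.575 kPa.
Initial effective stress: σ'_0 = σ_v − u = 93.4 − 42.575 = 50.825 kPa.
Stress increase at mid-clay by the 2:1 spreading method:
Δσ = qB/(B+z) = 159×4.4/(4.4+5) = 74.426 kPa
Final effective stress: σ'_f = 50.825 + 74.426 = 125.25 kPa.
σ'_f = 125.25 ≤ σ'_p = 157 kPa, so the clay remains overconsolidated and only the recompression index applies:
S_c = C_r·H/(1+e₀)·log₁₀(σ'_f/σ'_0) = 0.035×7/1.68×log₁₀(125.25/50.825)
    = 0.14583 × 0.3917 = 0.05712 m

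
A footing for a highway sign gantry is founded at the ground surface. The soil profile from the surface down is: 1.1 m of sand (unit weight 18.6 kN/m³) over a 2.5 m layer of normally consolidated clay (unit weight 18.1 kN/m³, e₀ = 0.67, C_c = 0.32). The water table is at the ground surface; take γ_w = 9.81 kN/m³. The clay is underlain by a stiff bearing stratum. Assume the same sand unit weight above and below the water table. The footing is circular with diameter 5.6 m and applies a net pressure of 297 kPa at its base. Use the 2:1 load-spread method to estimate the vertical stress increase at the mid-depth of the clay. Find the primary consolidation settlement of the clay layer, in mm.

Mid-depth of clay below the ground surface: z = 1.1 + 2.5/2 = 2.35 m.
Total vertical stress at mid-clay: σ_v = 18.6×1.1 + 18.1×1.25 = 43.085 kPa.
Pore pressure: u = 9.81×(2.35 − 0) = 23.054 kPa.
Initial effective stress: σ'_0 = σ_v − u = 43.085 − 23.054 = 20.031 kPa.
Stress increase at mid-clay by the 2:1 spreading method:
Δσ ≈ qD²/(D+z)² = 297×5.6²/(5.6+2.35)² = 147.37 kPa
Final effective stress: σ'_f = σ'_0 + Δσ = 20.031 + 147.37 = 167.4 kPa.
Normally consolidated clay, so the full stress increment lies on the virgin compression line:
S_c = C_c·H/(1+e₀)·log₁₀(σ'_f/σ'_0) = 0.32×2.5/(1+0.67)×log₁₀(167.4/20.031)
    = 0.47904 × 0.92205 = 0.4417 m

S_c ≈ 442 mm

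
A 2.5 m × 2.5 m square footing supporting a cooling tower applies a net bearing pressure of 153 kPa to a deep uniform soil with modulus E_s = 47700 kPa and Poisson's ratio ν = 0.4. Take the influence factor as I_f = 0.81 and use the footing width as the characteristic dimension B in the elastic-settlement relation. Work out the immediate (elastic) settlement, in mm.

Immediate (elastic) settlement: S_e = q·B·(1−ν²)/E_s · I_f.
S_e = 153 × 2.5 × (1 − 0.4²) / 47700 × 0.81
    = 153 × 2.5 × 0.84 / 47700 × 0.81
    = 0.005456 m = 5.456 mm

S_e ≈ 5.46 mm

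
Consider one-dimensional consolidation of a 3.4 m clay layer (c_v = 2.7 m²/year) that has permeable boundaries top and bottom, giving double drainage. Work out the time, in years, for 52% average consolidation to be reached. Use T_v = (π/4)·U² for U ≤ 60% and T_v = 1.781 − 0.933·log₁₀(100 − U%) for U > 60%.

t ≈ 0.227 years

Drainage path length: H_d = H/2 = 1.7 m (double drainage).
U ≤ 60%: T_v = (π/4)·U² = (π/4)×0.52² = 0.21237.
t = T_v·H_d²/c_v = 0.21237×1.7²/2.7 = 0.2273 years.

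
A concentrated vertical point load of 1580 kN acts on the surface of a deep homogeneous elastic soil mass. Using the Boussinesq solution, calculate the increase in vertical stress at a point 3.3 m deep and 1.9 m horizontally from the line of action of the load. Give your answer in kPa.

Boussinesq vertical stress below a point load on an elastic half-space:
Δσ_z = 3P/(2πz²) · [1 + (r/z)²]^(−5/2)
r/z = 1.9/3.3 = 0.57576; [1+(r/z)²]^(−5/2) = 0.48882.
Δσ_z = 3×1580/(2π×3.3²) × 0.48882 = 69.274 × 0.48882 = 33.86 kPa

Δσ_z ≈ 33.9 kPa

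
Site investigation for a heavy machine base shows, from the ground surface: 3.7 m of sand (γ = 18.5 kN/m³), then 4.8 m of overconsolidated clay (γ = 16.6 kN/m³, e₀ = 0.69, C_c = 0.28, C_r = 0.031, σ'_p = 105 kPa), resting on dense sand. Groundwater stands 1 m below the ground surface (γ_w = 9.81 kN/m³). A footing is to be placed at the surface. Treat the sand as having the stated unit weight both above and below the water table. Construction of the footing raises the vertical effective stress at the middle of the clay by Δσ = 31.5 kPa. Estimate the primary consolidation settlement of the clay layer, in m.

Mid-depth of clay below the ground surface: z = 3.7 + 4.8/2 = 6.1 m.
Total vertical stress at mid-clay: σ_v = 18.5×3.7 + 16.6×2.4 = 108.29 kPa.
Pore pressure: u = 9.81×(6.1 − 1) = 50.031 kPa.
Initial effective stress: σ'_0 = σ_v − u = 108.29 − 50.031 = 58.259 kPa.
Final effective stress: σ'_f = 58.259 + 31.5 = 89.759 kPa.
σ'_f = 89.759 ≤ σ'_p = 105 kPa, so the clay remains overconsolidated and only the recompression index applies:
S_c = C_r·H/(1+e₀)·log₁₀(σ'_f/σ'_0) = 0.031×4.8/1.69×log₁₀(89.759/58.259)
    = 0.088046 × 0.18771 = 0.01653 m

S_c ≈ 0.0165 m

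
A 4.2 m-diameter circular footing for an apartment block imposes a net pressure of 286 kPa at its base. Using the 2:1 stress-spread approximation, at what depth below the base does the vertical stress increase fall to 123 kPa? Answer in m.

z ≈ 2.2 m

2:1 spreading — at depth z the loaded area has grown by z in each plan dimension:
qD²/(D+z)² = Δσ_z ⇒ z = D(√(q/Δσ_z) − 1) = 4.2×(√(286/123) − 1) = 2.204 m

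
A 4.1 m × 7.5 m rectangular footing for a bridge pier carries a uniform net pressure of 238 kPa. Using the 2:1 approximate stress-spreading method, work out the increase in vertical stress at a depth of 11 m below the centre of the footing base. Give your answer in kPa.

Δσ_z ≈ 26.2 kPa

By the 2:1 method the load spreads at 1 horizontal : 2 vertical, so at depth z the loaded area has grown by z in each plan dimension:
Δσ = qBL/((B+z)(L+z)) = 238×4.1×7.5/((4.1+11)(7.5+11)) = 26.198 kPa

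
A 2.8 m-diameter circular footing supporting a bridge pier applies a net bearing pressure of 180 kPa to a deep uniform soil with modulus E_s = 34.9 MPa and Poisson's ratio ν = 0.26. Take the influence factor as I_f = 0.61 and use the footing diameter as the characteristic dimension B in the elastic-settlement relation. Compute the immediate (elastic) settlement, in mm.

Immediate (elastic) settlement: S_e = q·B·(1−ν²)/E_s · I_f.
E_s = 34.9 MPa = 34900 kPa.
S_e = 180 × 2.8 × (1 − 0.26²) / 34900 × 0.61
    = 180 × 2.8 × 0.9324 / 34900 × 0.61
    = 0.008214 m = 8.214 mm

S_e ≈ 8.21 mm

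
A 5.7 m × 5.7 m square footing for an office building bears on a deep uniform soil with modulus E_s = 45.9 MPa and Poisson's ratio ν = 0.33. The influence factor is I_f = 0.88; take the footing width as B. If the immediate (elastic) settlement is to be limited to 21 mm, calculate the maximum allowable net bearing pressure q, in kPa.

q ≈ 216 kPa

E_s = 45.9 MPa = 45900 kPa.
S_e = q·B·(1−ν²)/E_s · I_f  ⇒  q = S_e·E_s / (B·(1−ν²)·I_f).
q = 0.021 × 45900 / (5.7 × 0.8911 × 0.88) = 215.6 kPa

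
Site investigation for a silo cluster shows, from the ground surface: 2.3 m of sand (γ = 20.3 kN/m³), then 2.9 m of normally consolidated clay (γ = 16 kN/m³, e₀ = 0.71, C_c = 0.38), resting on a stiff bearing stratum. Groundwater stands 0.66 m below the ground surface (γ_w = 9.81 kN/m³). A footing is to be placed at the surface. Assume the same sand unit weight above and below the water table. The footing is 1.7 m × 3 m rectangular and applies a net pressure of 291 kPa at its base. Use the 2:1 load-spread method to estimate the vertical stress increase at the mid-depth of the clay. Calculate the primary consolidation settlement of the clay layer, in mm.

S_c ≈ 197 mm

Mid-depth of clay below the ground surface: z = 2.3 + 2.9/2 = 3.75 m.
Total vertical stress at mid-clay: σ_v = 20.3×2.3 + 16×1.45 = 69.89 kPa.
Pore pressure: u = 9.81×(3.75 − 0.66) = 30.313 kPa.
Initial effective stress: σ'_0 = σ_v − u = 69.89 − 30.313 = 39.577 kPa.
Stress increase at mid-clay by the 2:1 spreading method:
Δσ = qBL/((B+z)(L+z)) = 291×1.7×3/((1.7+3.75)(3+3.75)) = 40.343 kPa
Final effective stress: σ'_f = σ'_0 + Δσ = 39.577 + 40.343 = 79.92 kPa.
Normally consolidated clay, so the full stress increment lies on the virgin compression line:
S_c = C_c·H/(1+e₀)·log₁₀(σ'_f/σ'_0) = 0.38×2.9/(1+0.71)×log₁₀(79.92/39.577)
    = 0.64444 × 0.30521 = 0.1967 m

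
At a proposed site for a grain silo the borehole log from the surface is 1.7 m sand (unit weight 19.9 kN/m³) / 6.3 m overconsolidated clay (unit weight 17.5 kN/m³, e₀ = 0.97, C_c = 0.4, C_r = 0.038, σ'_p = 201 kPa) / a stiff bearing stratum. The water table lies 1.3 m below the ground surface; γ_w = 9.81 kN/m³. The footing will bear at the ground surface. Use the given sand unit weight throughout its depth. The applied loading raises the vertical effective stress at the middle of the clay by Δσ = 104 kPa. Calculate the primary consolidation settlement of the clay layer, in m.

S_c ≈ 0.0566 m

Mid-depth of clay below the ground surface: z = 1.7 + 6.3/2 = 4.85 m.
Total vertical stress at mid-clay: σ_v = 19.9×1.7 + 17.5×3.15 = 88.955 kPa.
Pore pressure: u = 9.81×(4.85 − 1.3) = 34.825 kPa.
Initial effective stress: σ'_0 = σ_v − u = 88.955 − 34.825 = 54.13 kPa.
Final effective stress: σ'_f = 54.13 + 104 = 158.13 kPa.
σ'_f = 158.13 ≤ σ'_p = 201 kPa, so the clay remains overconsolidated and only the recompression index applies:
S_c = C_r·H/(1+e₀)·log₁₀(σ'_f/σ'_0) = 0.038×6.3/1.97×log₁₀(158.13/54.13)
    = 0.12152 × 0.46558 = 0.05658 m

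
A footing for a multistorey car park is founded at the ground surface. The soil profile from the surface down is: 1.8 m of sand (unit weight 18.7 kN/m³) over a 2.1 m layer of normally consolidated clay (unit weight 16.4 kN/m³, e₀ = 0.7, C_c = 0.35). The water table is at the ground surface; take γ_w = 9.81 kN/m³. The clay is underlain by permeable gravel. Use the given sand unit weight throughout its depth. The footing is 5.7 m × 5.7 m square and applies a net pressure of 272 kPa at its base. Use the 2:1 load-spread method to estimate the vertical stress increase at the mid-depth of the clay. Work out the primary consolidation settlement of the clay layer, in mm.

S_c ≈ 345 mm

Mid-depth of clay below the ground surface: z = 1.8 + 2.1/2 = 2.85 m.
Total vertical stress at mid-clay: σ_v = 18.7×1.8 + 16.4×1.05 = 50.88 kPa.
Pore pressure: u = 9.81×(2.85 − 0) = 27.959 kPa.
Initial effective stress: σ'_0 = σ_v − u = 50.88 − 27.959 = 22.921 kPa.
Stress increase at mid-clay by the 2:1 spreading method:
Δσ = qBL/((B+z)(L+z)) = 272×5.7×5.7/((5.7+2.85)(5.7+2.85)) = 120.89 kPa
Final effective stress: σ'_f = σ'_0 + Δσ = 22.921 + 120.89 = 143.81 kPa.
Normally consolidated clay, so the full stress increment lies on the virgin compression line:
S_c = C_c·H/(1+e₀)·log₁₀(σ'_f/σ'_0) = 0.35×2.1/(1+0.7)×log₁₀(143.81/22.921)
    = 0.43235 × 0.79756 = 0.3448 m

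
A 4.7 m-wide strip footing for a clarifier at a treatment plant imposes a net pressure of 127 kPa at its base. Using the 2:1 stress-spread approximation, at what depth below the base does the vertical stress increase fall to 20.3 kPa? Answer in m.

z ≈ 24.7 m

2:1 spreading — at depth z the loaded area has grown by z in each plan dimension:
qB/(B+z) = Δσ_z ⇒ z = qB/Δσ_z − B = 127×4.7/20.3 − 4.7 = 24.7 m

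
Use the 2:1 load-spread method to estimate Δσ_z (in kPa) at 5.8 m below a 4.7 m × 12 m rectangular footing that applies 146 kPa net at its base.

Δσ_z ≈ 44.1 kPa

By the 2:1 method the load spreads at 1 horizontal : 2 vertical, so at depth z the loaded area has grown by z in each plan dimension:
Δσ = qBL/((B+z)(L+z)) = 146×4.7×12/((4.7+5.8)(12+5.8)) = 44.058 kPa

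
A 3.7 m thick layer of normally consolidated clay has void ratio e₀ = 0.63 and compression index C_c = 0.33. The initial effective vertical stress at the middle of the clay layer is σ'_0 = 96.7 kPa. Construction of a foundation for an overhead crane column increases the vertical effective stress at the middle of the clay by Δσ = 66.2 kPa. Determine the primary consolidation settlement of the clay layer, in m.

S_c ≈ 0.17 m

Final effective stress: σ'_f = σ'_0 + Δσ = 96.7 + 66.2 = 162.9 kPa.
Normally consolidated clay, so the full stress increment lies on the virgin compression line:
S_c = C_c·H/(1+e₀)·log₁₀(σ'_f/σ'_0) = 0.33×3.7/(1+0.63)×log₁₀(162.9/96.7)
    = 0.74908 × 0.22649 = 0.1697 m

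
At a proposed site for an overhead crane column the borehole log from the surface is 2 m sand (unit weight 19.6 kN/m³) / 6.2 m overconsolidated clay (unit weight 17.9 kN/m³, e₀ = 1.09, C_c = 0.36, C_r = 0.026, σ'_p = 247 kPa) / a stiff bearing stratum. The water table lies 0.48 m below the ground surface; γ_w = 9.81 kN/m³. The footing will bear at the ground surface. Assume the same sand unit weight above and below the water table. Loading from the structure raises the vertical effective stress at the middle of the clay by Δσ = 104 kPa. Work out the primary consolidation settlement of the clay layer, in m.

Mid-depth of clay below the ground surface: z = 2 + 6.2/2 = 5.1 m.
Total vertical stress at mid-clay: σ_v = 19.6×2 + 17.9×3.1 = 94.69 kPa.
Pore pressure: u = 9.81×(5.1 − 0.48) = 45.322 kPa.
Initial effective stress: σ'_0 = σ_v − u = 94.69 − 45.322 = 49.368 kPa.
Final effective stress: σ'_f = 49.368 + 104 = 153.37 kPa.
σ'_f = 153.37 ≤ σ'_p = 247 kPa, so the clay remains overconsolidated and only the recompression index applies:
S_c = C_r·H/(1+e₀)·log₁₀(σ'_f/σ'_0) = 0.026×6.2/2.09×log₁₀(153.37/49.368)
    = 0.077129 × 0.49229 = 0.03797 m

S_c ≈ 0.038 m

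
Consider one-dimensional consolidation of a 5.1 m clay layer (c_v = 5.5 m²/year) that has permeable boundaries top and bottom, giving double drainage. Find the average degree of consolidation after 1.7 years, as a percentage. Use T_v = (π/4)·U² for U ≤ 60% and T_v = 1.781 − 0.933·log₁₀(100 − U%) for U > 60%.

U ≈ 97.7 %

Drainage path length: H_d = H/2 = 2.55 m (double drainage).
T_v = c_v·t/H_d² = 5.5×1.7/2.55² = 1.4379.
T_v = 1.4379 corresponds to the U > 60% branch:
U = 1 − 10^((1.781 − T_v)/0.933)/100 = 0.9767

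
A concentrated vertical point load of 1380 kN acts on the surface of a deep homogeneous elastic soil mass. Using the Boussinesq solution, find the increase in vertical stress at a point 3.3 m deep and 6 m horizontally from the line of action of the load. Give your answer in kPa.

Δσ_z ≈ 1.57 kPa

Boussinesq vertical stress below a point load on an elastic half-space:
Δσ_z = 3P/(2πz²) · [1 + (r/z)²]^(−5/2)
r/z = 6/3.3 = 1.8182; [1+(r/z)²]^(−5/2) = 0.025994.
Δσ_z = 3×1380/(2π×3.3²) × 0.025994 = 60.505 × 0.025994 = 1.573 kPa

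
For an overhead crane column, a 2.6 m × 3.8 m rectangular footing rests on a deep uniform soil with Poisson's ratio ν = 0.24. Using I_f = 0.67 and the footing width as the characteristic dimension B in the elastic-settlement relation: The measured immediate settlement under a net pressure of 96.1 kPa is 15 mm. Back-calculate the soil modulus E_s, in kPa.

S_e = q·B·(1−ν²)/E_s · I_f  ⇒  E_s = q·B·(1−ν²)·I_f / S_e.
E_s = 96.1 × 2.6 × 0.9424 × 0.67 / 0.015 = 10520 kPa

E_s ≈ 10500 kPa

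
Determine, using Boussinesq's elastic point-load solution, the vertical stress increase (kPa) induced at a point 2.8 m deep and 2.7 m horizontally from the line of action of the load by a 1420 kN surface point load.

Boussinesq vertical stress below a point load on an elastic half-space:
Δσ_z = 3P/(2πz²) · [1 + (r/z)²]^(−5/2)
r/z = 2.7/2.8 = 0.96429; [1+(r/z)²]^(−5/2) = 0.19328.
Δσ_z = 3×1420/(2π×2.8²) × 0.19328 = 86.48 × 0.19328 = 16.71 kPa

Δσ_z ≈ 16.7 kPa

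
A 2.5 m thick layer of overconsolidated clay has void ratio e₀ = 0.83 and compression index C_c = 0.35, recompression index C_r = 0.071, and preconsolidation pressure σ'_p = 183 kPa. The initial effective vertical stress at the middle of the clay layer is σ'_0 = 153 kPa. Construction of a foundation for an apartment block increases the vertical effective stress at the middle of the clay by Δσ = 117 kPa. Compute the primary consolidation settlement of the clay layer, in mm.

Final effective stress: σ'_f = 153 + 117 = 270 kPa.
σ'_f = 270 > σ'_p = 183 kPa, so the stress path crosses the preconsolidation pressure — recompression up to σ'_p, then virgin compression beyond:
S_c = H/(1+e₀)·[C_r·log₁₀(σ'_p/σ'_0) + C_c·log₁₀(σ'_f/σ'_p)]
    = 2.5/1.83 × [0.071×log₁₀(183/153) + 0.35×log₁₀(270/183)]
    = 1.3661 × [0.0055209 + 0.059119] = 0.0883 m

S_c ≈ 88.3 mm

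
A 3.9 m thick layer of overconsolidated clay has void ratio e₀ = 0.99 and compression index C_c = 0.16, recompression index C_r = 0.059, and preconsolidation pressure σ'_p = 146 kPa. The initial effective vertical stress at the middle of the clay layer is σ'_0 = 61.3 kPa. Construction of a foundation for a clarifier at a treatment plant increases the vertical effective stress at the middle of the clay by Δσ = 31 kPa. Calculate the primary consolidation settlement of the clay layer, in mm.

Final effective stress: σ'_f = 61.3 + 31 = 92.3 kPa.
σ'_f = 92.3 ≤ σ'_p = 146 kPa, so the clay remains overconsolidated and only the recompression index applies:
S_c = C_r·H/(1+e₀)·log₁₀(σ'_f/σ'_0) = 0.059×3.9/1.99×log₁₀(92.3/61.3)
    = 0.11563 × 0.17774 = 0.02055 m

S_c ≈ 20.6 mm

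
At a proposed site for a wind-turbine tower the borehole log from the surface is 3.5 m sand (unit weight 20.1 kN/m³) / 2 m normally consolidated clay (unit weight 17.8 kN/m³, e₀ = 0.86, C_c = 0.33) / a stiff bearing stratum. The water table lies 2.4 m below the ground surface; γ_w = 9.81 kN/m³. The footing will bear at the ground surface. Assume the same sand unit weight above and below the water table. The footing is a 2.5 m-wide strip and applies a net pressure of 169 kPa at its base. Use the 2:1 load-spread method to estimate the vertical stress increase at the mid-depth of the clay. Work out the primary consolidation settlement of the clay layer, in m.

S_c ≈ 0.0984 m

Mid-depth of clay below the ground surface: z = 3.5 + 2/2 = 4.5 m.
Total vertical stress at mid-clay: σ_v = 20.1×3.5 + 17.8×1 = 88.15 kPa.
Pore pressure: u = 9.81×(4.5 − 2.4) = 20.601 kPa.
Initial effective stress: σ'_0 = σ_v − u = 88.15 − 20.601 = 67.549 kPa.
Stress increase at mid-clay by the 2:1 spreading method:
Δσ = qB/(B+z) = 169×2.5/(2.5+4.5) = 60.357 kPa
Final effective stress: σ'_f = σ'_0 + Δσ = 67.549 + 60.357 = 127.91 kPa.
Normally consolidated clay, so the full stress increment lies on the virgin compression line:
S_c = C_c·H/(1+e₀)·log₁₀(σ'_f/σ'_0) = 0.33×2/(1+0.86)×log₁₀(127.91/67.549)
    = 0.35484 × 0.27729 = 0.09839 m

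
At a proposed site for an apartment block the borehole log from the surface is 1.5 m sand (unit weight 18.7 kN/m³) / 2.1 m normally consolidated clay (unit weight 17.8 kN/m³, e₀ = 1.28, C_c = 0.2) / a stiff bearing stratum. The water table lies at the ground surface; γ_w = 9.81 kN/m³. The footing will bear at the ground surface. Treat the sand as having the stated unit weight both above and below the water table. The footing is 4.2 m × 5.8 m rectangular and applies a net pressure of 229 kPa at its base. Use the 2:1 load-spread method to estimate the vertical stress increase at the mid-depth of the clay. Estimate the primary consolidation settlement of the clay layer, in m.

Mid-depth of clay below the ground surface: z = 1.5 + 2.1/2 = 2.55 m.
Total vertical stress at mid-clay: σ_v = 18.7×1.5 + 17.8×1.05 = 46.74 kPa.
Pore pressure: u = 9.81×(2.55 − 0) = 25.015 kPa.
Initial effective stress: σ'_0 = σ_v − u = 46.74 − 25.015 = 21.725 kPa.
Stress increase at mid-clay by the 2:1 spreading method:
Δσ = qBL/((B+z)(L+z)) = 229×4.2×5.8/((4.2+2.55)(5.8+2.55)) = 98.974 kPa
Final effective stress: σ'_f = σ'_0 + Δσ = 21.725 + 98.974 = 120.7 kPa.
Normally consolidated clay, so the full stress increment lies on the virgin compression line:
S_c = C_c·H/(1+e₀)·log₁₀(σ'_f/σ'_0) = 0.2×2.1/(1+1.28)×log₁₀(120.7/21.725)
    = 0.18421 × 0.74475 = 0.1372 m

S_c ≈ 0.137 m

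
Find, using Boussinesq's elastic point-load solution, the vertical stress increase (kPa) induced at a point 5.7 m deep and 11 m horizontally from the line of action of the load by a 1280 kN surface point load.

Boussinesq vertical stress below a point load on an elastic half-space:
Δσ_z = 3P/(2πz²) · [1 + (r/z)²]^(−5/2)
r/z = 11/5.7 = 1.9298; [1+(r/z)²]^(−5/2) = 0.020615.
Δσ_z = 3×1280/(2π×5.7²) × 0.020615 = 18.811 × 0.020615 = 0.3878 kPa

Δσ_z ≈ 0.388 kPa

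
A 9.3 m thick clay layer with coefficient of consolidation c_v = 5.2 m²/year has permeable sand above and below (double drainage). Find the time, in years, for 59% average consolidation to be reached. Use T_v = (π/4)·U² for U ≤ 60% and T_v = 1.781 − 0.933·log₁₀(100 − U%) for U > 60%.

Drainage path length: H_d = H/2 = 4.65 m (double drainage).
U ≤ 60%: T_v = (π/4)·U² = (π/4)×0.59² = 0.2734.
t = T_v·H_d²/c_v = 0.2734×4.65²/5.2 = 1.137 years.

t ≈ 1.14 years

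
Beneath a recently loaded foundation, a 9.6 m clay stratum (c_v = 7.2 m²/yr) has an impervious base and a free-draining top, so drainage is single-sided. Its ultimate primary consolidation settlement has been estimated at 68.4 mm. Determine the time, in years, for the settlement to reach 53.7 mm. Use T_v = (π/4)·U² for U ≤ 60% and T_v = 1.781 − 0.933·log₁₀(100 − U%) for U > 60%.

Drainage path length: H_d = H = 9.6 m (single drainage).
U = S(t)/S_ult = 53.7/68.4 = 0.7851.
U > 60%: T_v = 1.781 − 0.933·log₁₀(100 − 78.509) = 0.538.
t = T_v·H_d²/c_v = 0.538×9.6²/7.2 = 6.886 years.

t ≈ 6.89 years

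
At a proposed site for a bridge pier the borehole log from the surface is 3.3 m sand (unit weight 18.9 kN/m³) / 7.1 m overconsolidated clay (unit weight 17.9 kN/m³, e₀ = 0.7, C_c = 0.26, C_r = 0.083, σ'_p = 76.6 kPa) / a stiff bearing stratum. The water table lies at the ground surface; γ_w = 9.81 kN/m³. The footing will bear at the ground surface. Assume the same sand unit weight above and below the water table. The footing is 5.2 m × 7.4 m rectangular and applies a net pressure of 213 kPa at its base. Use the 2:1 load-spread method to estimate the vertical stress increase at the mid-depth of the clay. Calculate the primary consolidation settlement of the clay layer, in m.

S_c ≈ 0.195 m

Mid-depth of clay below the ground surface: z = 3.3 + 7.1/2 = 6.85 m.
Total vertical stress at mid-clay: σ_v = 18.9×3.3 + 17.9×3.55 = 125.91 kPa.
Pore pressure: u = 9.81×(6.85 − 0) = 67.198 kPa.
Initial effective stress: σ'_0 = σ_v − u = 125.91 − 67.198 = 58.712 kPa.
Stress increase at mid-clay by the 2:1 spreading method:
Δσ = qBL/((B+z)(L+z)) = 213×5.2×7.4/((5.2+6.85)(7.4+6.85)) = 47.732 kPa
Final effective stress: σ'_f = 58.712 + 47.732 = 106.44 kPa.
σ'_f = 106.44 > σ'_p = 76.6 kPa, so the stress path crosses the preconsolidation pressure — recompression up to σ'_p, then virgin compression beyond:
S_c = H/(1+e₀)·[C_r·log₁₀(σ'_p/σ'_0) + C_c·log₁₀(σ'_f/σ'_p)]
    = 7.1/1.7 × [0.083×log₁₀(76.6/58.712) + 0.26×log₁₀(106.44/76.6)]
    = 4.1765 × [0.0095867 + 0.037148] = 0.1952 m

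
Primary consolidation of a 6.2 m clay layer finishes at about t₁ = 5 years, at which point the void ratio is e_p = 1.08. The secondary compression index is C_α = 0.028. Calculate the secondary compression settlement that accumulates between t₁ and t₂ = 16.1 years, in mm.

S_s ≈ 42.4 mm

Secondary compression: S_s = C_α·H/(1+e_p)·log₁₀(t₂/t₁)
S_s = 0.028×6.2/(1+1.08)×log₁₀(16.1/5)
    = 0.08346 × 0.5079 = 0.04239 m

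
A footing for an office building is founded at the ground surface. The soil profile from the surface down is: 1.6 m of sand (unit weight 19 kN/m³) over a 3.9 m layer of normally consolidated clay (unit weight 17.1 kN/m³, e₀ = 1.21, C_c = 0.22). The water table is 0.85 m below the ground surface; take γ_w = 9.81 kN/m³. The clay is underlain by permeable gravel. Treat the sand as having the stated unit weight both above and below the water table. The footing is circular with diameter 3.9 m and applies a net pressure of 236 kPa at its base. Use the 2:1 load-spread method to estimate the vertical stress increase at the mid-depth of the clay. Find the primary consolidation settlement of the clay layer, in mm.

Mid-depth of clay below the ground surface: z = 1.6 + 3.9/2 = 3.55 m.
Total vertical stress at mid-clay: σ_v = 19×1.6 + 17.1×1.95 = 63.745 kPa.
Pore pressure: u = 9.81×(3.55 − 0.85) = 26.487 kPa.
Initial effective stress: σ'_0 = σ_v − u = 63.745 − 26.487 = 37.258 kPa.
Stress increase at mid-clay by the 2:1 spreading method:
Δσ ≈ qD²/(D+z)² = 236×3.9²/(3.9+3.55)² = 64.674 kPa
Final effective stress: σ'_f = σ'_0 + Δσ = 37.258 + 64.674 = 101.93 kPa.
Normally consolidated clay, so the full stress increment lies on the virgin compression line:
S_c = C_c·H/(1+e₀)·log₁₀(σ'_f/σ'_0) = 0.22×3.9/(1+1.21)×log₁₀(101.93/37.258)
    = 0.38824 × 0.43708 = 0.1697 m

S_c ≈ 170 mm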